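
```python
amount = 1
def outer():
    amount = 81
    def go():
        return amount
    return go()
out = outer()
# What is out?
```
81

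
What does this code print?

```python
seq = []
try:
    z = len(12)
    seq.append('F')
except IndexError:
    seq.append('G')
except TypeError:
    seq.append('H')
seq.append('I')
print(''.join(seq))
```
HI

TypeError is caught by its specific handler, not IndexError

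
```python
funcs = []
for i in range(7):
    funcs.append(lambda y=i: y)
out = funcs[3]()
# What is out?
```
3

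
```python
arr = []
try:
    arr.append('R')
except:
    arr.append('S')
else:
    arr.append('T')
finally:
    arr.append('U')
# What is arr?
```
['R', 'T', 'U']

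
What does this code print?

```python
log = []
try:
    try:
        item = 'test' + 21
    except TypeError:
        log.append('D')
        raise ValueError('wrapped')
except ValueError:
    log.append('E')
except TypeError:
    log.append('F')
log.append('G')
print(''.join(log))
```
DEG

ValueError raised and caught, original TypeError not re-raised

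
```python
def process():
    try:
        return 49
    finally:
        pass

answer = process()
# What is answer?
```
49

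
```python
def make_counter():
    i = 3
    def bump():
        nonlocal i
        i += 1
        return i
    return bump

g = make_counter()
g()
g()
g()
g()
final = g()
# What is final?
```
8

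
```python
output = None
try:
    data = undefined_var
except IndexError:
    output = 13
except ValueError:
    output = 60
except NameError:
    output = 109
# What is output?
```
109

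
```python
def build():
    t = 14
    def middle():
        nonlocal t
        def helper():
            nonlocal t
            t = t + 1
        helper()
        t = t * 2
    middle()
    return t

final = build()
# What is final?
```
30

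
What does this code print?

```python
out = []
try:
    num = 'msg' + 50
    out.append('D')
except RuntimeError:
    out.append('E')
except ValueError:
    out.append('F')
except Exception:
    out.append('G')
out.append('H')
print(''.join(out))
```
GH

TypeError not specifically caught, falls to Exception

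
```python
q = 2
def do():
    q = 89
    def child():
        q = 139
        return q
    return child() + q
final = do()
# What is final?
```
228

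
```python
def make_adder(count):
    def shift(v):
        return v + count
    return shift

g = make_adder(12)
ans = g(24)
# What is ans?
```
36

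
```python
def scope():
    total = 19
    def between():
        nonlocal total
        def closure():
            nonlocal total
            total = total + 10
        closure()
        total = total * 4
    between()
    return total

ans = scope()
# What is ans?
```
116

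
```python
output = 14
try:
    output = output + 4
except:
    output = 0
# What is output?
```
18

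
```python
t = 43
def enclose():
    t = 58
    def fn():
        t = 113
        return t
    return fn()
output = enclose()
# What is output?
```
113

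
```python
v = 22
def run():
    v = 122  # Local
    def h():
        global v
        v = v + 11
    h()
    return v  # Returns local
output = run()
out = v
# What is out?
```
33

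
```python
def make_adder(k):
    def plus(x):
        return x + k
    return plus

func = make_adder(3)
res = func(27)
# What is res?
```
30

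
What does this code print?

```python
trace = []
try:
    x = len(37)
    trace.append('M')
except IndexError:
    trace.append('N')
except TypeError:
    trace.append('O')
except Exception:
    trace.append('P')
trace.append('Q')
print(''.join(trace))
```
OQ

TypeError matches before generic Exception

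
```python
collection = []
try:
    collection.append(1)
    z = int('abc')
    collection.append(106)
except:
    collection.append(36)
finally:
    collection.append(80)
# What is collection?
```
[1, 36, 80]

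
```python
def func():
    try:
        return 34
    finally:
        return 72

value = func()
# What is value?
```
72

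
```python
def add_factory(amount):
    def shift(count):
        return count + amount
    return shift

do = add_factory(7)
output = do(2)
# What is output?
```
9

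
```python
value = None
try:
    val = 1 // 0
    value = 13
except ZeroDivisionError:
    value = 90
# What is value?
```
90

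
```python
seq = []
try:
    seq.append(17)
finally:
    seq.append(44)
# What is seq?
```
[17, 44]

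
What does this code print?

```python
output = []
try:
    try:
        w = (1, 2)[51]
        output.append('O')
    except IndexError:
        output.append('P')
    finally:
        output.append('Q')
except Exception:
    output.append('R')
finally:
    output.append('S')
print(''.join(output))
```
PQS

Both finally blocks run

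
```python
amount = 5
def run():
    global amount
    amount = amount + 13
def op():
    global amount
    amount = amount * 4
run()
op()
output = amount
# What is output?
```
72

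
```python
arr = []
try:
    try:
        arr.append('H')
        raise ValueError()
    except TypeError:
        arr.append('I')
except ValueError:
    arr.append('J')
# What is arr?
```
['H', 'J']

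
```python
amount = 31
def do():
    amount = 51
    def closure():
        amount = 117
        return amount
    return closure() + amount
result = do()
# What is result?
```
168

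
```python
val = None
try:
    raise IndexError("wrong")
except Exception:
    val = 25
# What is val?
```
25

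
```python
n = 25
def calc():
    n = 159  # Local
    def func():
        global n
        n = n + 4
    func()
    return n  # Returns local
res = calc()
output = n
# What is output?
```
29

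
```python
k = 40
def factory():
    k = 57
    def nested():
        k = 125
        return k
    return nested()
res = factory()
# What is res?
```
125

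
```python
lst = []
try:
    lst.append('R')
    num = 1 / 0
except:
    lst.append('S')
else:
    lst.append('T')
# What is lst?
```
['R', 'S']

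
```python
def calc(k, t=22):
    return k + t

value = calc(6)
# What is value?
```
28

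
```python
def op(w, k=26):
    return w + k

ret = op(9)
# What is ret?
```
35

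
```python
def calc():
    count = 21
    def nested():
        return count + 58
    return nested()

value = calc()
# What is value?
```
79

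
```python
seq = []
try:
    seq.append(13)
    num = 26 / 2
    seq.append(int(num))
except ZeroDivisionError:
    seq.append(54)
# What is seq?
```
[13, 13]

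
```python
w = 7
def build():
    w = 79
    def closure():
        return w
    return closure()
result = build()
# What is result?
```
79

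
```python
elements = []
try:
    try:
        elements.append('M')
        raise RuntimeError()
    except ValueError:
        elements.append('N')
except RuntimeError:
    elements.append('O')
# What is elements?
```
['M', 'O']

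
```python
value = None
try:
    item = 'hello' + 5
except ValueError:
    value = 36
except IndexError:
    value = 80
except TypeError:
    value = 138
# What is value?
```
138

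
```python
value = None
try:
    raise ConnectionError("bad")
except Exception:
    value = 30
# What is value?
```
30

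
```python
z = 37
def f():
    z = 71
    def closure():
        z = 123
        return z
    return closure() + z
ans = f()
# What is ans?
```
194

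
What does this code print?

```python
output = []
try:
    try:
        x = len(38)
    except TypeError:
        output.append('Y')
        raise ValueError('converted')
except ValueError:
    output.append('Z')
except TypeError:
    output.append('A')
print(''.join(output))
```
YZ

New ValueError raised, caught by outer ValueError handler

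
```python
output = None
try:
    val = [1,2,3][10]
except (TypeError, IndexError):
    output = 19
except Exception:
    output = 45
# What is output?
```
19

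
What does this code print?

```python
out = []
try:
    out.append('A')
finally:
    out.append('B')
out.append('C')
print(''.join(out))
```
ABC

try/finally without except, no exception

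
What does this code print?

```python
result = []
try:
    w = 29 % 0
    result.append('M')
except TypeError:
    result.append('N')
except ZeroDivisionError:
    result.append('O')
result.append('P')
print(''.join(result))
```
OP

ZeroDivisionError is caught by its specific handler, not TypeError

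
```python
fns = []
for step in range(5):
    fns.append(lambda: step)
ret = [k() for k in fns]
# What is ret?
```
[4, 4, 4, 4, 4]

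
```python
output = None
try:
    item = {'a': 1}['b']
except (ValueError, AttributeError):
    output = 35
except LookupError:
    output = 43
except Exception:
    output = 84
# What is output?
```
43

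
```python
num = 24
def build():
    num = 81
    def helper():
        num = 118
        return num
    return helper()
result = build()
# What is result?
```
118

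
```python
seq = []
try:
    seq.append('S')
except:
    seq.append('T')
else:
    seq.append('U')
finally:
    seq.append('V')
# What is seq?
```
['S', 'U', 'V']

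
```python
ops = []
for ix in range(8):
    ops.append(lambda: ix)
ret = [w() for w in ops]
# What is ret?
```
[7, 7, 7, 7, 7, 7, 7, 7]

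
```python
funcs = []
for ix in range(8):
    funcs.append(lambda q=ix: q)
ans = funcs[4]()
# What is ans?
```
4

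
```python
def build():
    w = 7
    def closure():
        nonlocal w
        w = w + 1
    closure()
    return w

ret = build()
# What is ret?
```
8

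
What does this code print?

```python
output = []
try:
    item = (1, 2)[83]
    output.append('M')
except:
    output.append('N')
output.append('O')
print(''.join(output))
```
NO

Exception raised in try, caught by bare except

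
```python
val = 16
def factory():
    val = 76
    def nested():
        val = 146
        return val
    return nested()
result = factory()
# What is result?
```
146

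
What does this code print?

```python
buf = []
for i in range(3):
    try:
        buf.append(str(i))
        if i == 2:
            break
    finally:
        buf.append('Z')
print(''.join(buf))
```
0Z1Z2Z

finally runs even when breaking out of loop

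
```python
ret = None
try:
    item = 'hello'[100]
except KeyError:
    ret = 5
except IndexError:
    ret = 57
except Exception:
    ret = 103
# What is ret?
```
57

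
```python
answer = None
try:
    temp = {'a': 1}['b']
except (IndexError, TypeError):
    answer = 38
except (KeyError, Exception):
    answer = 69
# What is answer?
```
69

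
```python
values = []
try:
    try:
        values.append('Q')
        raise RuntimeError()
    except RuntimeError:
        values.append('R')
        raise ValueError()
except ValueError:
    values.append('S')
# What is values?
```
['Q', 'R', 'S']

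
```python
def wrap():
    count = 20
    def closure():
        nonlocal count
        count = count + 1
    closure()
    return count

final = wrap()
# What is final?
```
21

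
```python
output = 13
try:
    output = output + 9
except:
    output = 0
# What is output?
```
22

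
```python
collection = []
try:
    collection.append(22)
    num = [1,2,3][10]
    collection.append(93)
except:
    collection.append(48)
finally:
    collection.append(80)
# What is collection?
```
[22, 48, 80]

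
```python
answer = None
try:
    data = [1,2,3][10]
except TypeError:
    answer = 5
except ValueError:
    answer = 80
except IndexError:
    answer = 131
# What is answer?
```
131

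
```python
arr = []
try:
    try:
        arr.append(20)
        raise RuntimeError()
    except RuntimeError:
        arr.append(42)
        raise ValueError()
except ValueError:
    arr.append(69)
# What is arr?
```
[20, 42, 69]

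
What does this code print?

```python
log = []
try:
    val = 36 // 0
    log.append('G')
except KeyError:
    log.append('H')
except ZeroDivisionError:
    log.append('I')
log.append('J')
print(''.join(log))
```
IJ

ZeroDivisionError is caught by its specific handler, not KeyError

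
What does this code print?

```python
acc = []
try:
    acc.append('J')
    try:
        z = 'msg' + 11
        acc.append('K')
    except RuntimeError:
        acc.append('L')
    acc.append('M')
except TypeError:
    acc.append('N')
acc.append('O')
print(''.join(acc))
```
JNO

Inner handler doesn't match, propagates to outer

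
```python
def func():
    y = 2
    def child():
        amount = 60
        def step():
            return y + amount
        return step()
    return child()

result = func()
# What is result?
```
62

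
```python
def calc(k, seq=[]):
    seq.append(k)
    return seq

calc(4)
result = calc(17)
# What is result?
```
[4, 17]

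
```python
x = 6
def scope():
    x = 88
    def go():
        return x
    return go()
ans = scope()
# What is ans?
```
88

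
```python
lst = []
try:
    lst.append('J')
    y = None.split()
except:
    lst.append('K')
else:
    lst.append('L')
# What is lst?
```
['J', 'K']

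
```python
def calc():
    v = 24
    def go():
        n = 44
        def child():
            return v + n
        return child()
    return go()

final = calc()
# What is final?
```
68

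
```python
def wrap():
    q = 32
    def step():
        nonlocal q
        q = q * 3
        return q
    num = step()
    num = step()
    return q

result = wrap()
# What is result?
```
288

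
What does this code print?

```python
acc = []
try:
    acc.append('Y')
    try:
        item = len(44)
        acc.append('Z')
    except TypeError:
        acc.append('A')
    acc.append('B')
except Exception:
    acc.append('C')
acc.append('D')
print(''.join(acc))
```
YABD

Inner exception caught by inner handler, outer continues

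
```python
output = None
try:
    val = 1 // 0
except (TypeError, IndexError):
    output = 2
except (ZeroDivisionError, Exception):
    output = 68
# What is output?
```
68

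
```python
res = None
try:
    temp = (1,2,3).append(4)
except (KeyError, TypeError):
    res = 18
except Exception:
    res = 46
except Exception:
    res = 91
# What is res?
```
46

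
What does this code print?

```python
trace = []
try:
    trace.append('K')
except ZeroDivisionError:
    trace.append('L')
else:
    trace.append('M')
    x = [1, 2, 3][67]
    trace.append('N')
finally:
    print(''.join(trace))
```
KM

Try succeeds, else appends 'M', IndexError in else is uncaught, finally prints before exception propagates ('N' never appended)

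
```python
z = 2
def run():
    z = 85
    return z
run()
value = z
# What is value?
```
2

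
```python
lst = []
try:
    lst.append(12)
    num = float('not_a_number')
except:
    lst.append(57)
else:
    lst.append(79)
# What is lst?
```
[12, 57]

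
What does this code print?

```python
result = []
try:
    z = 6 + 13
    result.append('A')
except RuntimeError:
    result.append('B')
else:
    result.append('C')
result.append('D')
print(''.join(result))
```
ACD

else block runs when no exception occurs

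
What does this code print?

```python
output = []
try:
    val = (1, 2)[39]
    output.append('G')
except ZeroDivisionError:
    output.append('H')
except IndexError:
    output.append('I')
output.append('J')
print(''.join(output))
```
IJ

IndexError is caught by its specific handler, not ZeroDivisionError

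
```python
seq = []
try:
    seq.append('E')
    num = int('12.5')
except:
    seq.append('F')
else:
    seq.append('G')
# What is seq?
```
['E', 'F']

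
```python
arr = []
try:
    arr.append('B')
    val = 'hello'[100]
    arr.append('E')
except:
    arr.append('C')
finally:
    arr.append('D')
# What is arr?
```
['B', 'C', 'D']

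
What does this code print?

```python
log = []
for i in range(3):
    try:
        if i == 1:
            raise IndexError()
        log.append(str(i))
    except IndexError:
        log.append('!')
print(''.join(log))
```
0!2

Exception on i=1 caught, loop continues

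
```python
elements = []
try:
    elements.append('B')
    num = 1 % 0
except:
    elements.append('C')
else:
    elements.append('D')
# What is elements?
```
['B', 'C']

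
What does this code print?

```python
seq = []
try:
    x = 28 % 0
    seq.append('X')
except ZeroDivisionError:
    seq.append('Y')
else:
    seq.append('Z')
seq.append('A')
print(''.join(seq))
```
YA

else block skipped when exception is caught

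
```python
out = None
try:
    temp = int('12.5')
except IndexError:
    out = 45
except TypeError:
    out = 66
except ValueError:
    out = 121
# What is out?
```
121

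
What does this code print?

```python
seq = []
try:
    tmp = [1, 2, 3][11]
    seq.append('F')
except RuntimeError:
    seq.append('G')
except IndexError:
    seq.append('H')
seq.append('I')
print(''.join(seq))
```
HI

IndexError is caught by its specific handler, not RuntimeError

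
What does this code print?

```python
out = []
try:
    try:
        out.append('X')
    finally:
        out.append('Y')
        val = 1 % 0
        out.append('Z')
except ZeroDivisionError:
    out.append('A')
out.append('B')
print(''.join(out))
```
XYAB

Exception in inner finally caught by outer except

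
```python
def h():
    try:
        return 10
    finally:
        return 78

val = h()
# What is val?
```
78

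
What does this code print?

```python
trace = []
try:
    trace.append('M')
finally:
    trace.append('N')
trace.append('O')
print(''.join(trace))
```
MNO

try/finally without except, no exception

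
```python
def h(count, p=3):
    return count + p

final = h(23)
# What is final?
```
26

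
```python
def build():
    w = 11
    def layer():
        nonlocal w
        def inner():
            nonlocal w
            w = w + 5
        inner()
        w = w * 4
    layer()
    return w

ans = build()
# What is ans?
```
64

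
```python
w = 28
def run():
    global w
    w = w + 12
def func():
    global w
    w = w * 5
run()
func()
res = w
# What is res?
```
200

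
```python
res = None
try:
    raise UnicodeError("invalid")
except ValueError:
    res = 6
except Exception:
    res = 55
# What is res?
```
6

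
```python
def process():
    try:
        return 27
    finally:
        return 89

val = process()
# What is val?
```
89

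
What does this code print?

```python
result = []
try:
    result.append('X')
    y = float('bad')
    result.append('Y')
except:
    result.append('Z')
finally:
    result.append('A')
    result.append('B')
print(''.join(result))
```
XZAB

Code before exception runs, then except, then all of finally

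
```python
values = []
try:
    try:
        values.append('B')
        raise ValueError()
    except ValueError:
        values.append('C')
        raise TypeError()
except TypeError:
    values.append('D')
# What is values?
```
['B', 'C', 'D']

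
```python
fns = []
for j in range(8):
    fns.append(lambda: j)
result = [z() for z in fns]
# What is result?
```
[7, 7, 7, 7, 7, 7, 7, 7]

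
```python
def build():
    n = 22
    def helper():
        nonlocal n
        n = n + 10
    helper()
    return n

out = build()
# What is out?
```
32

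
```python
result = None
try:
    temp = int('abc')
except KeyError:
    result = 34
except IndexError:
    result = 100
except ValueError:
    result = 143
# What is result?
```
143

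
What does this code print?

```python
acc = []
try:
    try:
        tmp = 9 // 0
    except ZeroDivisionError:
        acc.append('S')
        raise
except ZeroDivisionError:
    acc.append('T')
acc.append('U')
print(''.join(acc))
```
STU

raise without argument re-raises current exception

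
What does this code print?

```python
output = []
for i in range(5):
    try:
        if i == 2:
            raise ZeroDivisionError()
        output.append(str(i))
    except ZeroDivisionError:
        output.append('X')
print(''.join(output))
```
01X34

Exception on i=2 caught, loop continues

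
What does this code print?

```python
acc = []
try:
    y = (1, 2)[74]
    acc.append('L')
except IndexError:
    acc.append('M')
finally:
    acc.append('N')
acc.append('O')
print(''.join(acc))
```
MNO

finally always runs, even after exception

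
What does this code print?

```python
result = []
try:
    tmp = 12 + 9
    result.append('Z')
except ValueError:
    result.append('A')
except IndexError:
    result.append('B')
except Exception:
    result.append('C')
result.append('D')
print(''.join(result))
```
ZD

No exception, try block completes normally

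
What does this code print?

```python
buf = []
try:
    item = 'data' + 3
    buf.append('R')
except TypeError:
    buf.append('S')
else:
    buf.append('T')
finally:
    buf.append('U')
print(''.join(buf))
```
SU

Exception: except runs, else skipped, finally runs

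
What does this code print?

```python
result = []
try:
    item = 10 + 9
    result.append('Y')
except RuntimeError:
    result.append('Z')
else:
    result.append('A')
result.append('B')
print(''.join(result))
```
YAB

else block runs when no exception occurs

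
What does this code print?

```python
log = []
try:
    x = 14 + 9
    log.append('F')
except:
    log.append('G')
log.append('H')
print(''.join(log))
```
FH

No exception, try block completes normally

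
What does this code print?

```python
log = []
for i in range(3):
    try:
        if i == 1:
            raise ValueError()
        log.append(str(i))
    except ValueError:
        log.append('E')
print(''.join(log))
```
0E2

Exception on i=1 caught, loop continues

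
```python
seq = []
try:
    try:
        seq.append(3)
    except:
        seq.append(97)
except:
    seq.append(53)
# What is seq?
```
[3]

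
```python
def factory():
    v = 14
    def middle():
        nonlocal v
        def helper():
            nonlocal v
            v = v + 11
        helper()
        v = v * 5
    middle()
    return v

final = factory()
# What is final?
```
125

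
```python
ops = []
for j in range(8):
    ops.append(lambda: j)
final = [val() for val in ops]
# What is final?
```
[7, 7, 7, 7, 7, 7, 7, 7]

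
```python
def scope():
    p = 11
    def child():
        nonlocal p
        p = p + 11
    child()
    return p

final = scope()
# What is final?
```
22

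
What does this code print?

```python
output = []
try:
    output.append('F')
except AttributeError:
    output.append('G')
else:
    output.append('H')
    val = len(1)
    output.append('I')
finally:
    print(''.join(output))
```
FH

Try succeeds, else appends 'H', TypeError in else is uncaught, finally prints before exception propagates ('I' never appended)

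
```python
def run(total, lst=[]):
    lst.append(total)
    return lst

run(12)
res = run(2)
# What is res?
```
[12, 2]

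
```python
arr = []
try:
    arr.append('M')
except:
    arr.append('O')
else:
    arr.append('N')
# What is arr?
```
['M', 'N']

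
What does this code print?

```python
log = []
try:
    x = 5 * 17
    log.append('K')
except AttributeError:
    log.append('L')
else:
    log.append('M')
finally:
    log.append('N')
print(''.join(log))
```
KMN

else runs before finally when no exception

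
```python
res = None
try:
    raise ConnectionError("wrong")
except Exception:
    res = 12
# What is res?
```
12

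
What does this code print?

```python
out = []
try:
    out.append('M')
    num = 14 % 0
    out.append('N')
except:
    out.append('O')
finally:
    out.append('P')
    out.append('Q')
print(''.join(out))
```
MOPQ

Code before exception runs, then except, then all of finally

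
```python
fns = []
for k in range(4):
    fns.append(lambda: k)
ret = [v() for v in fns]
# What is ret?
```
[3, 3, 3, 3]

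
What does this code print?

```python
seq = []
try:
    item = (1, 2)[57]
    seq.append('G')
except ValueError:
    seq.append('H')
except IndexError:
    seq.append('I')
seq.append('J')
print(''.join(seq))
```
IJ

IndexError is caught by its specific handler, not ValueError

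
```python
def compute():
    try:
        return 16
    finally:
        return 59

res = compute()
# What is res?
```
59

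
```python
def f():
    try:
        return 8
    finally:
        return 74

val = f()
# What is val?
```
74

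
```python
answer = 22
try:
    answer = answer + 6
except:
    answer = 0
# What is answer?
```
28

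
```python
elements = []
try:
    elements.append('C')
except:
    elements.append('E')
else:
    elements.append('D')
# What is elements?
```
['C', 'D']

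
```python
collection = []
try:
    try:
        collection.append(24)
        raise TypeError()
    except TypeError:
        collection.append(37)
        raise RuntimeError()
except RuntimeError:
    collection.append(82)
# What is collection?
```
[24, 37, 82]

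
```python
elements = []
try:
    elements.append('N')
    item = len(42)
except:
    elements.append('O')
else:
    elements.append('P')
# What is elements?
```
['N', 'O']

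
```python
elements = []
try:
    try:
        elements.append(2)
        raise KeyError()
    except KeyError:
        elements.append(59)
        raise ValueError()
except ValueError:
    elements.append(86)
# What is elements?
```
[2, 59, 86]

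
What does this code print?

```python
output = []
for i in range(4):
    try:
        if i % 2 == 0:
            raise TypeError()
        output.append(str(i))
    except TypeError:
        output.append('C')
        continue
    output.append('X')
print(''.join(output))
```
C1XC3X

continue in except skips rest of loop body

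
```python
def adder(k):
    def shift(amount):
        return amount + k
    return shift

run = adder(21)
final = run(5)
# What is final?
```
26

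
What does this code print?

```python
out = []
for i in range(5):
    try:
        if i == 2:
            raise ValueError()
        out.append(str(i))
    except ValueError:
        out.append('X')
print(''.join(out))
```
01X34

Exception on i=2 caught, loop continues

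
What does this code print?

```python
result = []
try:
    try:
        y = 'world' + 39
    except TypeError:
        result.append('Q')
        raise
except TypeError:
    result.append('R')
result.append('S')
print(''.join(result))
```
QRS

raise without argument re-raises current exception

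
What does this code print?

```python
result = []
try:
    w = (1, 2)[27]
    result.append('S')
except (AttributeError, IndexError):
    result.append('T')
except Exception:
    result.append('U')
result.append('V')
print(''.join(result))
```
TV

IndexError matches tuple containing it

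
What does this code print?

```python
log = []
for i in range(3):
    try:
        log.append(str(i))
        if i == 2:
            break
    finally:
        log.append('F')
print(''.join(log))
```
0F1F2F

finally runs even when breaking out of loop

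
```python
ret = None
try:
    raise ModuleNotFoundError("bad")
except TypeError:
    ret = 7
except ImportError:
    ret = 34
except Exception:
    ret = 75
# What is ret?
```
34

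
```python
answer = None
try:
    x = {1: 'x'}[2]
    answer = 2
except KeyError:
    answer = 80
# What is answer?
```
80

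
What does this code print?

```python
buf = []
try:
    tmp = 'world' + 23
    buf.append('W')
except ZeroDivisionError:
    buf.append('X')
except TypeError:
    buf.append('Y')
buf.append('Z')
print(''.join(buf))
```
YZ

TypeError is caught by its specific handler, not ZeroDivisionError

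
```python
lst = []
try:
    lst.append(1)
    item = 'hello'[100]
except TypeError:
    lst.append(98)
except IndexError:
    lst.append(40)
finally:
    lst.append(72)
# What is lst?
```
[1, 40, 72]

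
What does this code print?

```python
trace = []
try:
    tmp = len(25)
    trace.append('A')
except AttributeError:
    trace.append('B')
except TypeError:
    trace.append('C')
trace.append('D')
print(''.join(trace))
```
CD

TypeError is caught by its specific handler, not AttributeError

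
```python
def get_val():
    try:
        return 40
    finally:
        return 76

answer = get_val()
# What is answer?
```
76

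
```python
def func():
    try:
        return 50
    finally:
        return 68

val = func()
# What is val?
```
68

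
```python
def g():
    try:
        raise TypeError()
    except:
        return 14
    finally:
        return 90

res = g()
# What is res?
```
90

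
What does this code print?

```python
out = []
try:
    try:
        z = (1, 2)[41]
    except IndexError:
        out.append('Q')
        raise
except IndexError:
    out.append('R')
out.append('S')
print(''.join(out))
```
QRS

raise without argument re-raises current exception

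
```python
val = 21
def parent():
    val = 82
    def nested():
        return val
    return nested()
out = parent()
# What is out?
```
82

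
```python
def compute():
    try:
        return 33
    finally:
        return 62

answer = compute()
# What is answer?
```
62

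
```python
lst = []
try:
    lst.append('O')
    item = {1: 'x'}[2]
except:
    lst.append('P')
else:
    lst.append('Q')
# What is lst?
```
['O', 'P']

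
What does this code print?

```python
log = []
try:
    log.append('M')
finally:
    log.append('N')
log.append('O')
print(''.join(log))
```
MNO

try/finally without except, no exception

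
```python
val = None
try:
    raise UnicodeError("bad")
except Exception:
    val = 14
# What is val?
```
14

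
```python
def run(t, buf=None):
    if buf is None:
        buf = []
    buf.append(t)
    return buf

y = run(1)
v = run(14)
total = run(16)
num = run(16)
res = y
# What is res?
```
[1]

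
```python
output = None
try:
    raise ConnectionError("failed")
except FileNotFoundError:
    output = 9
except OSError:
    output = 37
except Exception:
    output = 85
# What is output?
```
37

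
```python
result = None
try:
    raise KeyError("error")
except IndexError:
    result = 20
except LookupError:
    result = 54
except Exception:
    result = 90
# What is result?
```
54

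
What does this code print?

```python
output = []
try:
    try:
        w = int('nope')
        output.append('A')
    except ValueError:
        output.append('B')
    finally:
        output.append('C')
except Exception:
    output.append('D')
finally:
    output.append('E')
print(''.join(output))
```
BCE

Both finally blocks run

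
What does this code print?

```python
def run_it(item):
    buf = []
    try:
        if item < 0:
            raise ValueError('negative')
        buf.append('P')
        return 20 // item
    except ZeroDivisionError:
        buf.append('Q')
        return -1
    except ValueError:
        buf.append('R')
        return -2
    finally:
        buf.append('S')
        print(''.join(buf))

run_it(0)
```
PQS

item=0 causes ZeroDivisionError, caught, finally prints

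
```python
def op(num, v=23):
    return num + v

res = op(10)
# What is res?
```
33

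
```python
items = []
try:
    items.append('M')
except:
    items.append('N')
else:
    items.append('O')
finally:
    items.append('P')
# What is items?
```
['M', 'O', 'P']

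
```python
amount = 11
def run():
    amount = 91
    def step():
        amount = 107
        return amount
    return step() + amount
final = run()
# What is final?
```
198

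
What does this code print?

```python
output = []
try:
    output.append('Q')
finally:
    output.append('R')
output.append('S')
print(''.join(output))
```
QRS

try/finally without except, no exception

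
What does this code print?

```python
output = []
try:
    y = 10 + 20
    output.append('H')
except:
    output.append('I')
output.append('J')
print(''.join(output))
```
HJ

No exception, try block completes normally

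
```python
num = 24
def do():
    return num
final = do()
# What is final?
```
24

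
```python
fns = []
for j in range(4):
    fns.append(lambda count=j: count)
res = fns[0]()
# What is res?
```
0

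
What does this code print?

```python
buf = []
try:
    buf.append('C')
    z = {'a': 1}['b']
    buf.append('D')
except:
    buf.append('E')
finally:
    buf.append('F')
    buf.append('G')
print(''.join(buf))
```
CEFG

Code before exception runs, then except, then all of finally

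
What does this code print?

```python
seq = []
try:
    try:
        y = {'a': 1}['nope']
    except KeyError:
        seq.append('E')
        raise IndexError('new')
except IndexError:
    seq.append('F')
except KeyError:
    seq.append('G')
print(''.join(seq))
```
EF

New IndexError raised, caught by outer IndexError handler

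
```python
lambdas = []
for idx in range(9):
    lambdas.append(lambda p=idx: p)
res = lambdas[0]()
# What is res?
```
0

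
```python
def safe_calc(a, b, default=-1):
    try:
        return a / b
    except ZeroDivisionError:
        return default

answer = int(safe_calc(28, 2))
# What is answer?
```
14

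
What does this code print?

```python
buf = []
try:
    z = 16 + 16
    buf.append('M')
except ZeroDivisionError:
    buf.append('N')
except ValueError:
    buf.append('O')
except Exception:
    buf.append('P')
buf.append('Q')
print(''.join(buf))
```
MQ

No exception, try block completes normally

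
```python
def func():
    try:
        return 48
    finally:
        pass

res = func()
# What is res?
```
48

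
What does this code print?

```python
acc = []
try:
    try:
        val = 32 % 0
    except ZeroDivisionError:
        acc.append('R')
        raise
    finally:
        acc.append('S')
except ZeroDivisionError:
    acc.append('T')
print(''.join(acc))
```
RST

finally runs before re-raised exception propagates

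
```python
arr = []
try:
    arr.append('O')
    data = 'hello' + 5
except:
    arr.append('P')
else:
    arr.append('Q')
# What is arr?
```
['O', 'P']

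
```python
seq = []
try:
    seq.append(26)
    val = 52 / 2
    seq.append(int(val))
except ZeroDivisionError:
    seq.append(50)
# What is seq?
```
[26, 26]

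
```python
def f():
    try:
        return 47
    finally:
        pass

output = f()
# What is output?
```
47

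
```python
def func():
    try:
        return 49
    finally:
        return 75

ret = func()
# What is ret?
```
75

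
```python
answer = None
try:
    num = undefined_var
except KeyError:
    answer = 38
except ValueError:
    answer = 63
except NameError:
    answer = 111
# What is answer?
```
111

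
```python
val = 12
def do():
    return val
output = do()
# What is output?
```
12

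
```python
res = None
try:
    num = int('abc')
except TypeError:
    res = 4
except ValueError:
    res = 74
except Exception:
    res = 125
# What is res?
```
74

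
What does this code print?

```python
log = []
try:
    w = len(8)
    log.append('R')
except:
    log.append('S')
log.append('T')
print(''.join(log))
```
ST

Exception raised in try, caught by bare except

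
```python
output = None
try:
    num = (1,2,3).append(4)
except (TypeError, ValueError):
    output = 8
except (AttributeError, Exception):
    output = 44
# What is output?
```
44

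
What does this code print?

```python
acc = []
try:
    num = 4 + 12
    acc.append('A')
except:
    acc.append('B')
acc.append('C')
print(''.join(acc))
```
AC

No exception, try block completes normally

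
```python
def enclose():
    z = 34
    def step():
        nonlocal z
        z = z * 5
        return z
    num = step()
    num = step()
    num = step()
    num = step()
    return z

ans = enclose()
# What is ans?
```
21250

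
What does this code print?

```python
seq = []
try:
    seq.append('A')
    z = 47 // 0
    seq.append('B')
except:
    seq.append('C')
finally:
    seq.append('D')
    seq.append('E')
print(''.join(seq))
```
ACDE

Code before exception runs, then except, then all of finally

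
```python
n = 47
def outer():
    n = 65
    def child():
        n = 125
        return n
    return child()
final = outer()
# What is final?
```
125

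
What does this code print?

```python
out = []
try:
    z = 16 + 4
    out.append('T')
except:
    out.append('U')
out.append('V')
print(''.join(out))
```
TV

No exception, try block completes normally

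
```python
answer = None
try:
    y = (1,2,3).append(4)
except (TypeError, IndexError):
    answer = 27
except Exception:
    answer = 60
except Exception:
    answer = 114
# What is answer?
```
60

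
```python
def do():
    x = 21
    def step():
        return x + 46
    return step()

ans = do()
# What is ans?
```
67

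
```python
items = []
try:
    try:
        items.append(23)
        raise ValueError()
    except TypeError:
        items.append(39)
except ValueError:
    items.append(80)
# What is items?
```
[23, 80]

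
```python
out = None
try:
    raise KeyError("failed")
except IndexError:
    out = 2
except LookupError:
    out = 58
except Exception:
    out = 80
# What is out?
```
58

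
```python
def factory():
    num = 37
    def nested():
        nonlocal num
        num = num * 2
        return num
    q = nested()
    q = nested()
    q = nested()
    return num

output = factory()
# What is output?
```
296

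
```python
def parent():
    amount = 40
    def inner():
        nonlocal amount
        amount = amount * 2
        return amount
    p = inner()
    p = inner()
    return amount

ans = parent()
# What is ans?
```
160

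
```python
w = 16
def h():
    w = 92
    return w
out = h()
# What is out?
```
92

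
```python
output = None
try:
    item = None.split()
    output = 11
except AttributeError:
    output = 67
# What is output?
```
67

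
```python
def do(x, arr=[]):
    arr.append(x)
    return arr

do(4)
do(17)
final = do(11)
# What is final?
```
[4, 17, 11]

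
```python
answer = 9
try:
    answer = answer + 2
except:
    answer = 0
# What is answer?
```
11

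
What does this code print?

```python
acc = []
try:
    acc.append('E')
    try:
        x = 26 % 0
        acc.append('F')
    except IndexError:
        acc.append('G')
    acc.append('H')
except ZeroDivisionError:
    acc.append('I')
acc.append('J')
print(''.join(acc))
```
EIJ

Inner handler doesn't match, propagates to outer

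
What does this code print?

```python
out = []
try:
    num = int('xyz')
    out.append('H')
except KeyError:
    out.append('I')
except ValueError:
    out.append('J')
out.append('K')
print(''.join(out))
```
JK

ValueError is caught by its specific handler, not KeyError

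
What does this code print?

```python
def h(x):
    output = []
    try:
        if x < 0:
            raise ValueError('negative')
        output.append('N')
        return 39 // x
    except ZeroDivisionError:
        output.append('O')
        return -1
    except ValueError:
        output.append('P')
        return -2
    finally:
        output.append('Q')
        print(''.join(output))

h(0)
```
NOQ

x=0 causes ZeroDivisionError, caught, finally prints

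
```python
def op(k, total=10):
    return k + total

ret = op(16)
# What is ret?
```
26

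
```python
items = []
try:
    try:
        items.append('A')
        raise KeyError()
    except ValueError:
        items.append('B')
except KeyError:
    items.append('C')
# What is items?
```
['A', 'C']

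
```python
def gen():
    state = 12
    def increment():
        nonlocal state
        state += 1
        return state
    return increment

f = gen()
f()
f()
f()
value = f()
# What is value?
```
16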